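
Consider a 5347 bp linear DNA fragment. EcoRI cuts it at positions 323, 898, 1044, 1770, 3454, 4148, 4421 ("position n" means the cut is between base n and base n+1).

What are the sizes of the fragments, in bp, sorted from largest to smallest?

Linear molecule, 7 cuts → 8 fragments:
  323 − 0 = 323 bp
  898 − 323 = 575 bp
  1044 − 898 = 146 bp
  1770 − 1044 = 726 bp
  3454 − 1770 = 1684 bp
  4148 − 3454 = 694 bp
  4421 − 4148 = 273 bp
  5347 − 4421 = 926 bp
Sorted largest to smallest: 1684, 926, 726, 694, 575, 323, 273, 146 bp.

1684, 926, 726, 694, 575, 323, 273, 146 bp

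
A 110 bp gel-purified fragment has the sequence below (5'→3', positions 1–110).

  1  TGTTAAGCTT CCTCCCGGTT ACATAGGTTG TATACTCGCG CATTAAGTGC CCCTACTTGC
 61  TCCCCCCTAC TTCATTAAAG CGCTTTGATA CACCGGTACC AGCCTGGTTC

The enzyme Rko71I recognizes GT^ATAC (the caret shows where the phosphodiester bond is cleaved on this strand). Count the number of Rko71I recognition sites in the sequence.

1

GTATAC occurs starting at position 30.
Rko71I cuts at 1 site.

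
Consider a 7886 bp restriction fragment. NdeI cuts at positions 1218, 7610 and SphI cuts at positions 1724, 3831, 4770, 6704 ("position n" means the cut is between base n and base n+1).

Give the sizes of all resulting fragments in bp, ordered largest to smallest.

2107, 1934, 1218, 939, 906, 506, 276 bp

Combined cut positions (sorted): 1218, 1724, 3831, 4770, 6704, 7610.
Linear molecule, 6 cuts → 7 fragments:
  1218 − 0 = 1218 bp
  1724 − 1218 = 506 bp
  3831 − 1724 = 2107 bp
  4770 − 3831 = 939 bp
  6704 − 4770 = 1934 bp
  7610 − 6704 = 906 bp
  7886 − 7610 = 276 bp
Sorted largest to smallest: 2107, 1934, 1218, 939, 906, 506, 276 bp.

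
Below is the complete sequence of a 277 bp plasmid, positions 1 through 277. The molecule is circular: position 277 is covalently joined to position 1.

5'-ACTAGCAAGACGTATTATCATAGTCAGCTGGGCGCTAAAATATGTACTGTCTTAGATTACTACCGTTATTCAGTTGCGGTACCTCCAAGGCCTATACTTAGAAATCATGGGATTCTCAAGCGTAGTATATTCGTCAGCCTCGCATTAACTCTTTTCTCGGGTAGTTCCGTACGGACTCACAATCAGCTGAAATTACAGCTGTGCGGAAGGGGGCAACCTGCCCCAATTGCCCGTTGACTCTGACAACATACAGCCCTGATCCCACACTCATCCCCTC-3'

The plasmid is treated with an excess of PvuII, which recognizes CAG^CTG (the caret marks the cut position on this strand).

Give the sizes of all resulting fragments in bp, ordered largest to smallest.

PvuII sites (CAGCTG) start at positions 25, 184, 196.
PvuII cuts after base 3 of each site, so after positions 27, 186, 198.
Circular molecule, 3 cuts → 3 fragments:
  28–186 → 159 bp
  187–198 → 12 bp
  199–277 then 1–27 → 79 + 27 = 106 bp
Sorted largest to smallest: 159, 106, 12 bp.

159, 106, 12 bp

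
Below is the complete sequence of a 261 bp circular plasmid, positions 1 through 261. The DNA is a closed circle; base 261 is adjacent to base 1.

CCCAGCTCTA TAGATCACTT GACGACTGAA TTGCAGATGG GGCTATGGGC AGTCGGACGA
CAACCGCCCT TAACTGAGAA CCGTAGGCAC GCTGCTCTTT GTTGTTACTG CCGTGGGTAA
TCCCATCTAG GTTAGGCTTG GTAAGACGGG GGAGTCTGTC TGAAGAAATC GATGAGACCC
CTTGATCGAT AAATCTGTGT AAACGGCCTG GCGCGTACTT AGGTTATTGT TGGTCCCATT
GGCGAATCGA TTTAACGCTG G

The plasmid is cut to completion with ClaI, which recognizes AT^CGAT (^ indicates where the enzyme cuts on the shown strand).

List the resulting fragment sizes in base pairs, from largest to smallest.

183, 61, 17 bp

ClaI sites (ATCGAT) start at positions 168, 185, 246.
ClaI cuts after base 2 of each site, so after positions 169, 186, 247.
Circular molecule, 3 cuts → 3 fragments:
  170–186 → 17 bp
  187–247 → 61 bp
  248–261 then 1–169 → 14 + 169 = 183 bp
Sorted largest to smallest: 183, 61, 17 bp.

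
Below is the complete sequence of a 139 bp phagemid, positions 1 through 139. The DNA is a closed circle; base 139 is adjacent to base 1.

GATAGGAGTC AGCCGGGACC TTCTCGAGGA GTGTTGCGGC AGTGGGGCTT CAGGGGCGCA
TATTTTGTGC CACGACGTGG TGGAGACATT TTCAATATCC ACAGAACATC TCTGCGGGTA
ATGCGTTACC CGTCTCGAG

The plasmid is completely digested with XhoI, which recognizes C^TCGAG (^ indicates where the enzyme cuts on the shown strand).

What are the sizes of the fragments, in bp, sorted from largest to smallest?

111, 28 bp

XhoI sites (CTCGAG) start at positions 23, 134.
XhoI cuts after the first base of each site, so after positions 23, 134.
Circular molecule, 2 cuts → 2 fragments:
  24–134 → 111 bp
  135–139 then 1–23 → 5 + 23 = 28 bp
Sorted largest to smallest: 111, 28 bp.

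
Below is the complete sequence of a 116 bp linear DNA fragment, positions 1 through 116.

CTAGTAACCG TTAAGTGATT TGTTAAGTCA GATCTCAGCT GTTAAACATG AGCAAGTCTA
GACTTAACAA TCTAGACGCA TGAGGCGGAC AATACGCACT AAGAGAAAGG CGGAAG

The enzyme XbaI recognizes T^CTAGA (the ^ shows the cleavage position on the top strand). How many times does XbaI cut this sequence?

2

TCTAGA occurs starting at positions 57, 71.
XbaI cuts at 2 sites.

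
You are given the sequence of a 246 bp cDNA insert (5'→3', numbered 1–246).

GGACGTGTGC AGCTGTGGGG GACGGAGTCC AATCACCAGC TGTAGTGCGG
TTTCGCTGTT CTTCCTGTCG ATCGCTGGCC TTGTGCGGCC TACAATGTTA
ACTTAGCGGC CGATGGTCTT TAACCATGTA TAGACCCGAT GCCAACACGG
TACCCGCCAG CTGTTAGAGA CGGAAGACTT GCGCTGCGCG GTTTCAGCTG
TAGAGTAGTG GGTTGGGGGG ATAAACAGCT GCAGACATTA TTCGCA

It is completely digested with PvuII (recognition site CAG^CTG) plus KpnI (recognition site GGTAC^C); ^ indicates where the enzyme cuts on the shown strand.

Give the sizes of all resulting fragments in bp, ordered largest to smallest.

114, 37, 31, 27, 18, 12, 7 bp

PvuII sites (CAGCTG) start at positions 10, 37, 158, 195, 226.
PvuII cuts after base 3 of each site, so after positions 12, 39, 160, 197, 228.
The KpnI site (GGTACC) starts at position 149.
KpnI cuts after base 5 of each site (before the last base), so after position 153.
Combined cut positions: 12, 39, 153, 160, 197, 228.
Linear molecule, 6 cuts → 7 fragments:
  1–12 → 12 bp
  13–39 → 27 bp
  40–153 → 114 bp
  154–160 → 7 bp
  161–197 → 37 bp
  198–228 → 31 bp
  229–246 → 18 bp
Sorted largest to smallest: 114, 37, 31, 27, 18, 12, 7 bp.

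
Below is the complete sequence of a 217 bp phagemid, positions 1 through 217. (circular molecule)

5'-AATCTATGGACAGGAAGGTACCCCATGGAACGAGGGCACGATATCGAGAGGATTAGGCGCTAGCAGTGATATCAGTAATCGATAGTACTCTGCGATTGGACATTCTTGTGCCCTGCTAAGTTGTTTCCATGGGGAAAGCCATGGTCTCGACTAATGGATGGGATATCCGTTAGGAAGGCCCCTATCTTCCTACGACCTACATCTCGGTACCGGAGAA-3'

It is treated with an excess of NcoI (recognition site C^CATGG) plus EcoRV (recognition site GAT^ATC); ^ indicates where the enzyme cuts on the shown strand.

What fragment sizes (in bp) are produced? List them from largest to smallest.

76, 57, 28, 25, 19, 12 bp

NcoI sites (CCATGG) start at positions 23, 127, 139.
NcoI cuts after the first base of each site, so after positions 23, 127, 139.
EcoRV sites (GATATC) start at positions 40, 68, 162.
EcoRV cuts after base 3 of each site, so after positions 42, 70, 164.
Combined cut positions: 23, 42, 70, 127, 139, 164.
Circular molecule, 6 cuts → 6 fragments:
  24–42 → 19 bp
  43–70 → 28 bp
  71–127 → 57 bp
  128–139 → 12 bp
  140–164 → 25 bp
  165–217 then 1–23 → 53 + 23 = 76 bp
Sorted largest to smallest: 76, 57, 28, 25, 19, 12 bp.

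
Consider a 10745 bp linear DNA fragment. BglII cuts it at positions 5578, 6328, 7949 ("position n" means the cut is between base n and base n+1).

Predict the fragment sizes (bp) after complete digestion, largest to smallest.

5578, 2796, 1621, 750 bp

Linear molecule, 3 cuts → 4 fragments:
  5578 − 0 = 5578 bp
  6328 − 5578 = 750 bp
  7949 − 6328 = 1621 bp
  10745 − 7949 = 2796 bp
Sorted largest to smallest: 5578, 2796, 1621, 750 bp.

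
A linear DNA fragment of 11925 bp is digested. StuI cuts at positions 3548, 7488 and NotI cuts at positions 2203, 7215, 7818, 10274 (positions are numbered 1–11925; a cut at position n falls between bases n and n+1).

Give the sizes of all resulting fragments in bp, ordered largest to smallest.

3667, 2456, 2203, 1651, 1345, 330, 273 bp

Combined cut positions (sorted): 2203, 3548, 7215, 7488, 7818, 10274.
Linear molecule, 6 cuts → 7 fragments:
  2203 − 0 = 2203 bp
  3548 − 2203 = 1345 bp
  7215 − 3548 = 3667 bp
  7488 − 7215 = 273 bp
  7818 − 7488 = 330 bp
  10274 − 7818 = 2456 bp
  11925 − 10274 = 1651 bp
Sorted largest to smallest: 3667, 2456, 2203, 1651, 1345, 330, 273 bp.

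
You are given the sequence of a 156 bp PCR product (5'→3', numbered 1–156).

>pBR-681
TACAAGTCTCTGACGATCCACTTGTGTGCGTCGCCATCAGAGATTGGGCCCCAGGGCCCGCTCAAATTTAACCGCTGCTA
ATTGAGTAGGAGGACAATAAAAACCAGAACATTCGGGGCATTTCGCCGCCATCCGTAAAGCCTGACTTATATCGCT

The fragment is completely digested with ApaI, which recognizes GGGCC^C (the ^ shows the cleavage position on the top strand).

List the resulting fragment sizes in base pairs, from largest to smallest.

98, 50, 8 bp

ApaI sites (GGGCCC) start at positions 46, 54.
ApaI cuts after base 5 of each site (before the last base), so after positions 50, 58.
Linear molecule, 2 cuts → 3 fragments:
  1–50 → 50 bp
  51–58 → 8 bp
  59–156 → 98 bp
Sorted largest to smallest: 98, 50, 8 bp.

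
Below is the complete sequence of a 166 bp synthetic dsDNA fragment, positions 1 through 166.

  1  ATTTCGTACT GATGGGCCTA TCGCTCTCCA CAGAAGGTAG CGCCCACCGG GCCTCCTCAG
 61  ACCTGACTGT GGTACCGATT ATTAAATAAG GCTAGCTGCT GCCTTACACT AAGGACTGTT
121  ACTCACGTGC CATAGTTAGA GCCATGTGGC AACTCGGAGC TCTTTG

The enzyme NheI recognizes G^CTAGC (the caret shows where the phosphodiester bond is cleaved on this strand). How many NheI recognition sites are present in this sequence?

GCTAGC occurs starting at position 91.
NheI cuts at 1 site.

1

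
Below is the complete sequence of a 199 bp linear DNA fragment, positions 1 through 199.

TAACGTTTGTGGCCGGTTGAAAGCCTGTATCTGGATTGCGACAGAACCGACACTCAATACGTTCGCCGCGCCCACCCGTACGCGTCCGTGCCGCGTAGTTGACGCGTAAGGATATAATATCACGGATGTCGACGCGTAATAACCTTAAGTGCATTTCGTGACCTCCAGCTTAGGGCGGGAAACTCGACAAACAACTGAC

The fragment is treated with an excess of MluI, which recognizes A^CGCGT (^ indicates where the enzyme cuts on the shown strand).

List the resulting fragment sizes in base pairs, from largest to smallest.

80, 67, 30, 22 bp

MluI sites (ACGCGT) start at positions 80, 102, 132.
MluI cuts after the first base of each site, so after positions 80, 102, 132.
Linear molecule, 3 cuts → 4 fragments:
  1–80 → 80 bp
  81–102 → 22 bp
  103–132 → 30 bp
  133–199 → 67 bp
Sorted largest to smallest: 80, 67, 30, 22 bp.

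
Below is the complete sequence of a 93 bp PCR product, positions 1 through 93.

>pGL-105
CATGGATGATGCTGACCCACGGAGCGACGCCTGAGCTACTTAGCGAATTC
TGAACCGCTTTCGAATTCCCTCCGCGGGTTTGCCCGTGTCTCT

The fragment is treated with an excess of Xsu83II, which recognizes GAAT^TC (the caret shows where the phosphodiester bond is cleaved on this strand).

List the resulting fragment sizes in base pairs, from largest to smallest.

Xsu83II sites (GAATTC) start at positions 45, 63.
Xsu83II cuts after base 4 of each site, so after positions 48, 66.
Linear molecule, 2 cuts → 3 fragments:
  1–48 → 48 bp
  49–66 → 18 bp
  67–93 → 27 bp
Sorted largest to smallest: 48, 27, 18 bp.

48, 27, 18 bp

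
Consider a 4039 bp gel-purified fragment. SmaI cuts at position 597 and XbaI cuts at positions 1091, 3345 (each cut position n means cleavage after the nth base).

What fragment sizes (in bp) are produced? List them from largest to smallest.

Combined cut positions (sorted): 597, 1091, 3345.
Linear molecule, 3 cuts → 4 fragments:
  597 − 0 = 597 bp
  1091 − 597 = 494 bp
  3345 − 1091 = 2254 bp
  4039 − 3345 = 694 bp
Sorted largest to smallest: 2254, 694, 597, 494 bp.

2254, 694, 597, 494 bp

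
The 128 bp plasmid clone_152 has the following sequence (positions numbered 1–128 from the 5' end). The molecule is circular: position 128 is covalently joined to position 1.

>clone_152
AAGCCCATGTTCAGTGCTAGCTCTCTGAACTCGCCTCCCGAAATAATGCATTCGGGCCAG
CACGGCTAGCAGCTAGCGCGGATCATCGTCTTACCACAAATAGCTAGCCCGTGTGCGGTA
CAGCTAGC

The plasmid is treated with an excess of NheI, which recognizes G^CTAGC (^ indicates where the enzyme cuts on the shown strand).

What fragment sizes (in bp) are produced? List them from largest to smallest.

49, 31, 21, 20, 7 bp

NheI sites (GCTAGC) start at positions 16, 65, 72, 103, 123.
NheI cuts after the first base of each site, so after positions 16, 65, 72, 103, 123.
Circular molecule, 5 cuts → 5 fragments:
  17–65 → 49 bp
  66–72 → 7 bp
  73–103 → 31 bp
  104–123 → 20 bp
  124–128 then 1–16 → 5 + 16 = 21 bp
Sorted largest to smallest: 49, 31, 21, 20, 7 bp.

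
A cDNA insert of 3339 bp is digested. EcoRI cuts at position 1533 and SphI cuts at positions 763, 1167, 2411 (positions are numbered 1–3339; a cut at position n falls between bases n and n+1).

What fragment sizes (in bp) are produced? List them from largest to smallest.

Combined cut positions (sorted): 763, 1167, 1533, 2411.
Linear molecule, 4 cuts → 5 fragments:
  763 − 0 = 763 bp
  1167 − 763 = 404 bp
  1533 − 1167 = 366 bp
  2411 − 1533 = 878 bp
  3339 − 2411 = 928 bp
Sorted largest to smallest: 928, 878, 763, 404, 366 bp.

928, 878, 763, 404, 366 bp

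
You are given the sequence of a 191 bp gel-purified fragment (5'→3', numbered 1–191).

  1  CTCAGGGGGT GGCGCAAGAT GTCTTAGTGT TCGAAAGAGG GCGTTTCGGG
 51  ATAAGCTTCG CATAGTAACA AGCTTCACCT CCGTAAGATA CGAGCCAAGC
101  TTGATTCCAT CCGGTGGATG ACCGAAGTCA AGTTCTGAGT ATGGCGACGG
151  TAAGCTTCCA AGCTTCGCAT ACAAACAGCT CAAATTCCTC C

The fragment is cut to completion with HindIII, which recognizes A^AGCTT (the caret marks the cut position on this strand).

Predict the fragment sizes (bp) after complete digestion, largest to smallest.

55, 53, 31, 27, 17, 8 bp

HindIII sites (AAGCTT) start at positions 53, 70, 97, 152, 160.
HindIII cuts after the first base of each site, so after positions 53, 70, 97, 152, 160.
Linear molecule, 5 cuts → 6 fragments:
  1–53 → 53 bp
  54–70 → 17 bp
  71–97 → 27 bp
  98–152 → 55 bp
  153–160 → 8 bp
  161–191 → 31 bp
Sorted largest to smallest: 55, 53, 31, 27, 17, 8 bp.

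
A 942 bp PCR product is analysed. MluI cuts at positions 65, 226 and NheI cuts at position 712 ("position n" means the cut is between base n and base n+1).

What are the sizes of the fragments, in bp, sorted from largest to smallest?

Combined cut positions (sorted): 65, 226, 712.
Linear molecule, 3 cuts → 4 fragments:
  65 − 0 = 65 bp
  226 − 65 = 161 bp
  712 − 226 = 486 bp
  942 − 712 = 230 bp
Sorted largest to smallest: 486, 230, 161, 65 bp.

486, 230, 161, 65 bp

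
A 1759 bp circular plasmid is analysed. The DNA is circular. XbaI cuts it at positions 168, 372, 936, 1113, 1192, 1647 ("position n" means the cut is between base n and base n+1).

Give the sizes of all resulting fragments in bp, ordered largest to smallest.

Circular molecule, 6 cuts → 6 fragments:
  372 − 168 = 204 bp
  936 − 372 = 564 bp
  1113 − 936 = 177 bp
  1192 − 1113 = 79 bp
  1647 − 1192 = 455 bp
  wrap: 1759 − 1647 + 168 = 280 bp
Sorted largest to smallest: 564, 455, 280, 204, 177, 79 bp.

564, 455, 280, 204, 177, 79 bp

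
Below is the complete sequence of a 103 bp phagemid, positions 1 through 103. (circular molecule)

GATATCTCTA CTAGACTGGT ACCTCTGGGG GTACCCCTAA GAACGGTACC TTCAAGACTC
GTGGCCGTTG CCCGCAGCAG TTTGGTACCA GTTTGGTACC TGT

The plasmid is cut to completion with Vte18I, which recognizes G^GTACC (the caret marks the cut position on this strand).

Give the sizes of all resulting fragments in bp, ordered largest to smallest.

39, 26, 15, 12, 11 bp

Vte18I sites (GGTACC) start at positions 18, 30, 45, 84, 95.
Vte18I cuts after the first base of each site, so after positions 18, 30, 45, 84, 95.
Circular molecule, 5 cuts → 5 fragments:
  19–30 → 12 bp
  31–45 → 15 bp
  46–84 → 39 bp
  85–95 → 11 bp
  96–103 then 1–18 → 8 + 18 = 26 bp
Sorted largest to smallest: 39, 26, 15, 12, 11 bp.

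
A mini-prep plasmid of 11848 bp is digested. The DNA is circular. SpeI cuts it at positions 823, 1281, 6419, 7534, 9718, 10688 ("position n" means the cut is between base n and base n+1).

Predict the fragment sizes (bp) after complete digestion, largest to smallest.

5138, 2184, 1983, 1115, 970, 458 bp

Circular molecule, 6 cuts → 6 fragments:
  1281 − 823 = 458 bp
  6419 − 1281 = 5138 bp
  7534 − 6419 = 1115 bp
  9718 − 7534 = 2184 bp
  10688 − 9718 = 970 bp
  wrap: 11848 − 10688 + 823 = 1983 bp
Sorted largest to smallest: 5138, 2184, 1983, 1115, 970, 458 bp.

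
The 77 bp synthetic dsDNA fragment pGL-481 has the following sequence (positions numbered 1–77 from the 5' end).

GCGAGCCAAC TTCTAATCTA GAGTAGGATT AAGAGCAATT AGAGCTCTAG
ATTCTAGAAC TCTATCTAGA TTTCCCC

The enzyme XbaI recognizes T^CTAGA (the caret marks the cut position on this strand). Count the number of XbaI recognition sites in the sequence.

TCTAGA occurs starting at positions 17, 46, 53, 65.
XbaI cuts at 4 sites.

4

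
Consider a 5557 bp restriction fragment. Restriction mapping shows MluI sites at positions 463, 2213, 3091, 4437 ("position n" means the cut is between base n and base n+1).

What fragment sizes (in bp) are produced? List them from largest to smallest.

1750, 1346, 1120, 878, 463 bp

Linear molecule, 4 cuts → 5 fragments:
  463 − 0 = 463 bp
  2213 − 463 = 1750 bp
  3091 − 2213 = 878 bp
  4437 − 3091 = 1346 bp
  5557 − 4437 = 1120 bp
Sorted largest to smallest: 1750, 1346, 1120, 878, 463 bp.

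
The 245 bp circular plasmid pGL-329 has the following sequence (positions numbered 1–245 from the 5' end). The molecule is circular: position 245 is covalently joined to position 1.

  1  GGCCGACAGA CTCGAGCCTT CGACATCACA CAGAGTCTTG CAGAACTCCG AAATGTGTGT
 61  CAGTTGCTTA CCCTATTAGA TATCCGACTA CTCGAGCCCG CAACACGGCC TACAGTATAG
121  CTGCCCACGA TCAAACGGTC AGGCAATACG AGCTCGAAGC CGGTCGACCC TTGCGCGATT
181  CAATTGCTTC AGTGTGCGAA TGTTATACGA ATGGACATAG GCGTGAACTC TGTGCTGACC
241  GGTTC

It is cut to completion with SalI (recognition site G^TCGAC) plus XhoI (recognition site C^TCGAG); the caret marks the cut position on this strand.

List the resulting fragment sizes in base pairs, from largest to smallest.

93, 80, 72 bp

The SalI site (GTCGAC) starts at position 163.
SalI cuts after the first base of each site, so after position 163.
XhoI sites (CTCGAG) start at positions 11, 91.
XhoI cuts after the first base of each site, so after positions 11, 91.
Combined cut positions: 11, 91, 163.
Circular molecule, 3 cuts → 3 fragments:
  12–91 → 80 bp
  92–163 → 72 bp
  164–245 then 1–11 → 82 + 11 = 93 bp
Sorted largest to smallest: 93, 80, 72 bp.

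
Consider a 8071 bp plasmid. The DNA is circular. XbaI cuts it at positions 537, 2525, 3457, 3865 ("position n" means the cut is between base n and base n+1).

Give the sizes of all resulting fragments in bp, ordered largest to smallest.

4743, 1988, 932, 408 bp

Circular molecule, 4 cuts → 4 fragments:
  2525 − 537 = 1988 bp
  3457 − 2525 = 932 bp
  3865 − 3457 = 408 bp
  wrap: 8071 − 3865 + 537 = 4743 bp
Sorted largest to smallest: 4743, 1988, 932, 408 bp.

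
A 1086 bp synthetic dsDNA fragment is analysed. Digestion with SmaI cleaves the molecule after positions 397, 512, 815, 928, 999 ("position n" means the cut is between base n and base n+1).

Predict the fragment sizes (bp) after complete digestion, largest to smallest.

Linear molecule, 5 cuts → 6 fragments:
  397 − 0 = 397 bp
  512 − 397 = 115 bp
  815 − 512 = 303 bp
  928 − 815 = 113 bp
  999 − 928 = 71 bp
  1086 − 999 = 87 bp
Sorted largest to smallest: 397, 303, 115, 113, 87, 71 bp.

397, 303, 115, 113, 87, 71 bp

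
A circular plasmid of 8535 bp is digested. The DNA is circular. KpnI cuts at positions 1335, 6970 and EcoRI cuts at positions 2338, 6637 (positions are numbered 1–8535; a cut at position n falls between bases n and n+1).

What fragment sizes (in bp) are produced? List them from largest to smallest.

4299, 2900, 1003, 333 bp

Combined cut positions (sorted): 1335, 2338, 6637, 6970.
Circular molecule, 4 cuts → 4 fragments:
  2338 − 1335 = 1003 bp
  6637 − 2338 = 4299 bp
  6970 − 6637 = 333 bp
  wrap: 8535 − 6970 + 1335 = 2900 bp
Sorted largest to smallest: 4299, 2900, 1003, 333 bp.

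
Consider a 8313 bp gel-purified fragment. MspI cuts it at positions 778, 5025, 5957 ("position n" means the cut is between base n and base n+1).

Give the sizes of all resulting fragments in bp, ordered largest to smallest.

4247, 2356, 932, 778 bp

Linear molecule, 3 cuts → 4 fragments:
  778 − 0 = 778 bp
  5025 − 778 = 4247 bp
  5957 − 5025 = 932 bp
  8313 − 5957 = 2356 bp
Sorted largest to smallest: 4247, 2356, 932, 778 bp.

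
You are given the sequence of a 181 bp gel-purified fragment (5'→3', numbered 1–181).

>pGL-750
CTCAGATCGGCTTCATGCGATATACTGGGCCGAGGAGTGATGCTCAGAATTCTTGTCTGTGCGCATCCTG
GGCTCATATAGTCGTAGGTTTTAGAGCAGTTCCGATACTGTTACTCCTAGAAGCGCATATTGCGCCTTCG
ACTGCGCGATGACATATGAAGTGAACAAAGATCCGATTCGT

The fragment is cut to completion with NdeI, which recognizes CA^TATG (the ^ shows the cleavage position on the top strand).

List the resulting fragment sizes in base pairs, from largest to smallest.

154, 27 bp

The NdeI site (CATATG) starts at position 153.
NdeI cuts after base 2 of each site, so after position 154.
Linear molecule, 1 cut → 2 fragments:
  1–154 → 154 bp
  155–181 → 27 bp
Sorted largest to smallest: 154, 27 bp.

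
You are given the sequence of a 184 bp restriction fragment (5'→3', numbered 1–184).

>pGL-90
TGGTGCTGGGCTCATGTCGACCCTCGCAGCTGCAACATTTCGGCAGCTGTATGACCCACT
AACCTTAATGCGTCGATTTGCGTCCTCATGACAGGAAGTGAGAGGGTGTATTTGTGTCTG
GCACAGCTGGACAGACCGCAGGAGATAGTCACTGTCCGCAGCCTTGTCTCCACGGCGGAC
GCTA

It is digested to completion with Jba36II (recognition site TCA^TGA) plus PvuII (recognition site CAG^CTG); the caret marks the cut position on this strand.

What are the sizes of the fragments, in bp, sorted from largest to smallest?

The Jba36II site (TCATGA) starts at position 86.
Jba36II cuts after base 3 of each site, so after position 88.
PvuII sites (CAGCTG) start at positions 27, 44, 124.
PvuII cuts after base 3 of each site, so after positions 29, 46, 126.
Combined cut positions: 29, 46, 88, 126.
Linear molecule, 4 cuts → 5 fragments:
  1–29 → 29 bp
  30–46 → 17 bp
  47–88 → 42 bp
  89–126 → 38 bp
  127–184 → 58 bp
Sorted largest to smallest: 58, 42, 38, 29, 17 bp.

58, 42, 38, 29, 17 bp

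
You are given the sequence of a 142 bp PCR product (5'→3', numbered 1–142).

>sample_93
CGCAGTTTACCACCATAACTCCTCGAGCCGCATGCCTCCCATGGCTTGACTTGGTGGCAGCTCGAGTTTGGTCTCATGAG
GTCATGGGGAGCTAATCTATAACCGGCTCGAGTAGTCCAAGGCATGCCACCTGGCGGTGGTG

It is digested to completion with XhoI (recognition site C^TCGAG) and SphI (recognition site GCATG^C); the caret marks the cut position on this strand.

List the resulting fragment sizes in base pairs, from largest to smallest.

XhoI sites (CTCGAG) start at positions 22, 61, 107.
XhoI cuts after the first base of each site, so after positions 22, 61, 107.
SphI sites (GCATGC) start at positions 30, 122.
SphI cuts after base 5 of each site (before the last base), so after positions 34, 126.
Combined cut positions: 22, 34, 61, 107, 126.
Linear molecule, 5 cuts → 6 fragments:
  1–22 → 22 bp
  23–34 → 12 bp
  35–61 → 27 bp
  62–107 → 46 bp
  108–126 → 19 bp
  127–142 → 16 bp
Sorted largest to smallest: 46, 27, 22, 19, 16, 12 bp.

46, 27, 22, 19, 16, 12 bp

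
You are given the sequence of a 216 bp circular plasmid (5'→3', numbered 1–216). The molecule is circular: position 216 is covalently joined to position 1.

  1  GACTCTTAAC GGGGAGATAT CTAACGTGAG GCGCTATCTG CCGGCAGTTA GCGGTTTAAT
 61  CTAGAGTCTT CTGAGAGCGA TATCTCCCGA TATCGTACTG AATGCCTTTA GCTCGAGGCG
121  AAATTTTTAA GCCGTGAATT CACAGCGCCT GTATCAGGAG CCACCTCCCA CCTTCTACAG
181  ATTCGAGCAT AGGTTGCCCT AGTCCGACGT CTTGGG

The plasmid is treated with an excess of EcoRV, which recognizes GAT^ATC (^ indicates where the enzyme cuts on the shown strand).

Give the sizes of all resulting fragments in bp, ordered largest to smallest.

EcoRV sites (GATATC) start at positions 16, 79, 89.
EcoRV cuts after base 3 of each site, so after positions 18, 81, 91.
Circular molecule, 3 cuts → 3 fragments:
  19–81 → 63 bp
  82–91 → 10 bp
  92–216 then 1–18 → 125 + 18 = 143 bp
Sorted largest to smallest: 143, 63, 10 bp.

143, 63, 10 bp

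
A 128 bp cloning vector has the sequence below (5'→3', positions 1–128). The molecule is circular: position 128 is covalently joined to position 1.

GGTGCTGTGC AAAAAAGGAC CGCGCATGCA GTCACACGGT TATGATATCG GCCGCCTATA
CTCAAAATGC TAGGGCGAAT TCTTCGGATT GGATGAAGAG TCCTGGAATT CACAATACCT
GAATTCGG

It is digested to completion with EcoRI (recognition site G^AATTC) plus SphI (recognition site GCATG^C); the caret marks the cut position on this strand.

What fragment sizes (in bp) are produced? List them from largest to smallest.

49, 35, 29, 15 bp

EcoRI sites (GAATTC) start at positions 77, 106, 121.
EcoRI cuts after the first base of each site, so after positions 77, 106, 121.
The SphI site (GCATGC) starts at position 24.
SphI cuts after base 5 of each site (before the last base), so after position 28.
Combined cut positions: 28, 77, 106, 121.
Circular molecule, 4 cuts → 4 fragments:
  29–77 → 49 bp
  78–106 → 29 bp
  107–121 → 15 bp
  122–128 then 1–28 → 7 + 28 = 35 bp
Sorted largest to smallest: 49, 35, 29, 15 bp.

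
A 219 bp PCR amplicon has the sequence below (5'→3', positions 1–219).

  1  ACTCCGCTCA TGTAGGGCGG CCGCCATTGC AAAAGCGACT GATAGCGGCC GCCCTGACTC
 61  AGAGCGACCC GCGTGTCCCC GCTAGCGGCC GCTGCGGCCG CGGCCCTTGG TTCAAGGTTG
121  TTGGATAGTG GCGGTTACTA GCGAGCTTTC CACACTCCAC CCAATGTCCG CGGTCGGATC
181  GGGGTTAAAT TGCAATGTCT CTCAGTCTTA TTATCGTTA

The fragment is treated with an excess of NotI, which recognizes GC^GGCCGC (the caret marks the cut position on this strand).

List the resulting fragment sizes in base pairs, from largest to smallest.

124, 40, 28, 18, 9 bp

NotI sites (GCGGCCGC) start at positions 17, 45, 85, 94.
NotI cuts after base 2 of each site, so after positions 18, 46, 86, 95.
Linear molecule, 4 cuts → 5 fragments:
  1–18 → 18 bp
  19–46 → 28 bp
  47–86 → 40 bp
  87–95 → 9 bp
  96–219 → 124 bp
Sorted largest to smallest: 124, 40, 28, 18, 9 bp.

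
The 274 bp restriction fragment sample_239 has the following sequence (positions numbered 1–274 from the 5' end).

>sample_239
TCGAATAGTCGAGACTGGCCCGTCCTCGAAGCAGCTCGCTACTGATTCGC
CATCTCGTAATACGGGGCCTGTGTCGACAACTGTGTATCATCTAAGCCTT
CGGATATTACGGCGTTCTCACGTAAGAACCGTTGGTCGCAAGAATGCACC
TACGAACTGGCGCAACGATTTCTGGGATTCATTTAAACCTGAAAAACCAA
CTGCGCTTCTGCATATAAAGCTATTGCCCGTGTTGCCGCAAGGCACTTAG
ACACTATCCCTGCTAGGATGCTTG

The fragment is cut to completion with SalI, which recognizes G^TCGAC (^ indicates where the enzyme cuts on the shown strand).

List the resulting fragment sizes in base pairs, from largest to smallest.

The SalI site (GTCGAC) starts at position 73.
SalI cuts after the first base of each site, so after position 73.
Linear molecule, 1 cut → 2 fragments:
  1–73 → 73 bp
  74–274 → 201 bp
Sorted largest to smallest: 201, 73 bp.

201, 73 bp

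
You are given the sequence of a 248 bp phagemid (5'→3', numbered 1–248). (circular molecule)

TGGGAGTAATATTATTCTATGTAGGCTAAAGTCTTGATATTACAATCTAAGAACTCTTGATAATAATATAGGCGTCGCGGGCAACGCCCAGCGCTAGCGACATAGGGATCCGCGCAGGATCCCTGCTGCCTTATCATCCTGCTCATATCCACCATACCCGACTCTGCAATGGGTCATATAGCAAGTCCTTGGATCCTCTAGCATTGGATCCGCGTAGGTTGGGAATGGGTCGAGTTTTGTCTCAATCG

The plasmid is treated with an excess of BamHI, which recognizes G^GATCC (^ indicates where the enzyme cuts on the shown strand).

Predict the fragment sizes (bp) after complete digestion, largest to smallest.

BamHI sites (GGATCC) start at positions 106, 117, 191, 206.
BamHI cuts after the first base of each site, so after positions 106, 117, 191, 206.
Circular molecule, 4 cuts → 4 fragments:
  107–117 → 11 bp
  118–191 → 74 bp
  192–206 → 15 bp
  207–248 then 1–106 → 42 + 106 = 148 bp
Sorted largest to smallest: 148, 74, 15, 11 bp.

148, 74, 15, 11 bp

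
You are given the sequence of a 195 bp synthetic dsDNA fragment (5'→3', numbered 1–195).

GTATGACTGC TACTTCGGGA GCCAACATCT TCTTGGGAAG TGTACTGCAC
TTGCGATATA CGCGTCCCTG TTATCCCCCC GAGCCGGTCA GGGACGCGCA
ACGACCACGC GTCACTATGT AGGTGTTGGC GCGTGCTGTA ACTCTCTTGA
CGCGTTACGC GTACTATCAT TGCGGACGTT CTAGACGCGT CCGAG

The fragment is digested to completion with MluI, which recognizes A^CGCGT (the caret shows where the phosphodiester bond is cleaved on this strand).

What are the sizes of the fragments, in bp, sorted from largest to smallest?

MluI sites (ACGCGT) start at positions 60, 107, 150, 157, 185.
MluI cuts after the first base of each site, so after positions 60, 107, 150, 157, 185.
Linear molecule, 5 cuts → 6 fragments:
  1–60 → 60 bp
  61–107 → 47 bp
  108–150 → 43 bp
  151–157 → 7 bp
  158–185 → 28 bp
  186–195 → 10 bp
Sorted largest to smallest: 60, 47, 43, 28, 10, 7 bp.

60, 47, 43, 28, 10, 7 bp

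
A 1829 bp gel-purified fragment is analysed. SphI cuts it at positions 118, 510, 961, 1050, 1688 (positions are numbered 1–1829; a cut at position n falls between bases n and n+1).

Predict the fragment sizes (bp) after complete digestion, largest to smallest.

638, 451, 392, 141, 118, 89 bp

Linear molecule, 5 cuts → 6 fragments:
  118 − 0 = 118 bp
  510 − 118 = 392 bp
  961 − 510 = 451 bp
  1050 − 961 = 89 bp
  1688 − 1050 = 638 bp
  1829 − 1688 = 141 bp
Sorted largest to smallest: 638, 451, 392, 141, 118, 89 bp.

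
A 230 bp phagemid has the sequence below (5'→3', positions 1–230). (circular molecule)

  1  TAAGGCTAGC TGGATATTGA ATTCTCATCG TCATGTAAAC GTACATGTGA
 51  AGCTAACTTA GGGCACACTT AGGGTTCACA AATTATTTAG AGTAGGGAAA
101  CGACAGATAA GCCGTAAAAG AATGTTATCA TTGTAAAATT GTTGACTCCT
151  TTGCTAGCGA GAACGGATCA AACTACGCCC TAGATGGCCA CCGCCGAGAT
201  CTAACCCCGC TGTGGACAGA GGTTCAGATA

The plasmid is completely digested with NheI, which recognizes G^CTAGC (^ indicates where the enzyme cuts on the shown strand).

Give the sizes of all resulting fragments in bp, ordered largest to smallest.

NheI sites (GCTAGC) start at positions 5, 153.
NheI cuts after the first base of each site, so after positions 5, 153.
Circular molecule, 2 cuts → 2 fragments:
  6–153 → 148 bp
  154–230 then 1–5 → 77 + 5 = 82 bp
Sorted largest to smallest: 148, 82 bp.

148, 82 bp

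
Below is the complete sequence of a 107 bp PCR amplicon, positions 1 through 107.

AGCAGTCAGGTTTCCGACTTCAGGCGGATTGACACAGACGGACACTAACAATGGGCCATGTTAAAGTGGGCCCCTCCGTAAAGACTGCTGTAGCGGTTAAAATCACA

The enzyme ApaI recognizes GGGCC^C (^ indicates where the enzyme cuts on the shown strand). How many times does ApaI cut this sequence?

GGGCCC occurs starting at position 68.
ApaI cuts at 1 site.

1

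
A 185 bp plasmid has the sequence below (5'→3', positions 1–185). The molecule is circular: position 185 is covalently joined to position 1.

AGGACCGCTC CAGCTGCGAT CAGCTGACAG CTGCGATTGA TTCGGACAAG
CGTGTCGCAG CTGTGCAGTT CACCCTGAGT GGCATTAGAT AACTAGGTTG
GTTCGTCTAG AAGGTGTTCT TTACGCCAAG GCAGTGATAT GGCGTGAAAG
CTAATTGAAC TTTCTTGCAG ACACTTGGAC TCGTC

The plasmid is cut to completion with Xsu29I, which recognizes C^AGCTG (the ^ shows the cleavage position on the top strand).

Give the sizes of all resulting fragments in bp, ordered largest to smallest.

Xsu29I sites (CAGCTG) start at positions 11, 21, 28, 58.
Xsu29I cuts after the first base of each site, so after positions 11, 21, 28, 58.
Circular molecule, 4 cuts → 4 fragments:
  12–21 → 10 bp
  22–28 → 7 bp
  29–58 → 30 bp
  59–185 then 1–11 → 127 + 11 = 138 bp
Sorted largest to smallest: 138, 30, 10, 7 bp.

138, 30, 10, 7 bp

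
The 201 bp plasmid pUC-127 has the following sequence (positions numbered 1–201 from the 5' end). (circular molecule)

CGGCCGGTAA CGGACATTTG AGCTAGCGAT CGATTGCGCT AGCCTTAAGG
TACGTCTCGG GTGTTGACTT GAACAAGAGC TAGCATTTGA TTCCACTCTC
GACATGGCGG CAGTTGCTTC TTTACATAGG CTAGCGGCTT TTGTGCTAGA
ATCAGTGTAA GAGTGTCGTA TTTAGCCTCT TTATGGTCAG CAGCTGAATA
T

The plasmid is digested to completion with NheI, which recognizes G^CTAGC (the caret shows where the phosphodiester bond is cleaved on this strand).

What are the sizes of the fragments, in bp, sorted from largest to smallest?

NheI sites (GCTAGC) start at positions 22, 38, 79, 130.
NheI cuts after the first base of each site, so after positions 22, 38, 79, 130.
Circular molecule, 4 cuts → 4 fragments:
  23–38 → 16 bp
  39–79 → 41 bp
  80–130 → 51 bp
  131–201 then 1–22 → 71 + 22 = 93 bp
Sorted largest to smallest: 93, 51, 41, 16 bp.

93, 51, 41, 16 bp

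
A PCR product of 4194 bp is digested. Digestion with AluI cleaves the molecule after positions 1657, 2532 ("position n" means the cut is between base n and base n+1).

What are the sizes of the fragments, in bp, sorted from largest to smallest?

Linear molecule, 2 cuts → 3 fragments:
  1657 − 0 = 1657 bp
  2532 − 1657 = 875 bp
  4194 − 2532 = 1662 bp
Sorted largest to smallest: 1662, 1657, 875 bp.

1662, 1657, 875 bp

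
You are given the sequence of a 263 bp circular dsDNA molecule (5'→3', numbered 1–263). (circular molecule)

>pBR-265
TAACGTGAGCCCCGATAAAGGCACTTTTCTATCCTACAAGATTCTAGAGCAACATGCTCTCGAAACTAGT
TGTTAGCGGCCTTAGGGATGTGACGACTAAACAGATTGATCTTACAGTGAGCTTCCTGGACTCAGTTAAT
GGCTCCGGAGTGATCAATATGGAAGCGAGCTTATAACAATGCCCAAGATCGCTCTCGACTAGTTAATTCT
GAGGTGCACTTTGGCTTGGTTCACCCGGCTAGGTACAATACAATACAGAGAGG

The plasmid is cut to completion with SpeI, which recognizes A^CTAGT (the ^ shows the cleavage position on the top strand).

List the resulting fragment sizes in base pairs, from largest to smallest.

SpeI sites (ACTAGT) start at positions 65, 198.
SpeI cuts after the first base of each site, so after positions 65, 198.
Circular molecule, 2 cuts → 2 fragments:
  66–198 → 133 bp
  199–263 then 1–65 → 65 + 65 = 130 bp
Sorted largest to smallest: 133, 130 bp.

133, 130 bp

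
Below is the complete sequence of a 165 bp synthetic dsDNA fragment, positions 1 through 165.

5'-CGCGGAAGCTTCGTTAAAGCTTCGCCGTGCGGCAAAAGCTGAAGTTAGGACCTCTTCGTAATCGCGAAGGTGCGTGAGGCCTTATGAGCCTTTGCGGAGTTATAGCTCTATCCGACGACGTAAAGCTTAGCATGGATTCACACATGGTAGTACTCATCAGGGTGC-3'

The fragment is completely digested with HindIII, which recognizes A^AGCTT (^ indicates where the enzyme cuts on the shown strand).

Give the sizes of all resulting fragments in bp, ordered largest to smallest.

106, 42, 11, 6 bp

HindIII sites (AAGCTT) start at positions 6, 17, 123.
HindIII cuts after the first base of each site, so after positions 6, 17, 123.
Linear molecule, 3 cuts → 4 fragments:
  1–6 → 6 bp
  7–17 → 11 bp
  18–123 → 106 bp
  124–165 → 42 bp
Sorted largest to smallest: 106, 42, 11, 6 bp.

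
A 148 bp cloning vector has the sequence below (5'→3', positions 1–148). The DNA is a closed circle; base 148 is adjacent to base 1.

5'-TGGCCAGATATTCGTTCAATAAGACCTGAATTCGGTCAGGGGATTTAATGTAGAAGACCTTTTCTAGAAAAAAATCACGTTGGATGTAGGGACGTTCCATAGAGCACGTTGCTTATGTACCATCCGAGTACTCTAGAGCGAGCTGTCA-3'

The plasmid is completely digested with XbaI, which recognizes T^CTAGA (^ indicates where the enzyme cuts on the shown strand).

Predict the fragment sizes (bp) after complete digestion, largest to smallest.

XbaI sites (TCTAGA) start at positions 63, 132.
XbaI cuts after the first base of each site, so after positions 63, 132.
Circular molecule, 2 cuts → 2 fragments:
  64–132 → 69 bp
  133–148 then 1–63 → 16 + 63 = 79 bp
Sorted largest to smallest: 79, 69 bp.

79, 69 bp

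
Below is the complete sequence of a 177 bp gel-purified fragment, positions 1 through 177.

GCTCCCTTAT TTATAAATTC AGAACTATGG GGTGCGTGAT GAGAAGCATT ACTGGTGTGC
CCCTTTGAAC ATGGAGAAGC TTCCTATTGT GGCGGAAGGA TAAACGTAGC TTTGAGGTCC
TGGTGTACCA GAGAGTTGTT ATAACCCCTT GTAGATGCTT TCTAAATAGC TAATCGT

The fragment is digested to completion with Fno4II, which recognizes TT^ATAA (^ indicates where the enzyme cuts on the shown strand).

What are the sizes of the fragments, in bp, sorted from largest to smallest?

Fno4II sites (TTATAA) start at positions 11, 139.
Fno4II cuts after base 2 of each site, so after positions 12, 140.
Linear molecule, 2 cuts → 3 fragments:
  1–12 → 12 bp
  13–140 → 128 bp
  141–177 → 37 bp
Sorted largest to smallest: 128, 37, 12 bp.

128, 37, 12 bp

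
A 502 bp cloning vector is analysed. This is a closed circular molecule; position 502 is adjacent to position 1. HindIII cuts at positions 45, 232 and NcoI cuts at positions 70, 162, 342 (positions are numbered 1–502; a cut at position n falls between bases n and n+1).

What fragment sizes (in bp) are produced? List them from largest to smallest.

Combined cut positions (sorted): 45, 70, 162, 232, 342.
Circular molecule, 5 cuts → 5 fragments:
  70 − 45 = 25 bp
  162 − 70 = 92 bp
  232 − 162 = 70 bp
  342 − 232 = 110 bp
  wrap: 502 − 342 + 45 = 205 bp
Sorted largest to smallest: 205, 110, 92, 70, 25 bp.

205, 110, 92, 70, 25 bp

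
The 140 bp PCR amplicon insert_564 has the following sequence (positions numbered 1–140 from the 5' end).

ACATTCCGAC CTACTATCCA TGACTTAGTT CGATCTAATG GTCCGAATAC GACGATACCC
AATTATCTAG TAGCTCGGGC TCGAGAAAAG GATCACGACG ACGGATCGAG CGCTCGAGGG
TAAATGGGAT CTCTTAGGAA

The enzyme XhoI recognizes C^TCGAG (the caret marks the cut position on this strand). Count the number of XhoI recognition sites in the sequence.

2

CTCGAG occurs starting at positions 80, 113.
XhoI cuts at 2 sites.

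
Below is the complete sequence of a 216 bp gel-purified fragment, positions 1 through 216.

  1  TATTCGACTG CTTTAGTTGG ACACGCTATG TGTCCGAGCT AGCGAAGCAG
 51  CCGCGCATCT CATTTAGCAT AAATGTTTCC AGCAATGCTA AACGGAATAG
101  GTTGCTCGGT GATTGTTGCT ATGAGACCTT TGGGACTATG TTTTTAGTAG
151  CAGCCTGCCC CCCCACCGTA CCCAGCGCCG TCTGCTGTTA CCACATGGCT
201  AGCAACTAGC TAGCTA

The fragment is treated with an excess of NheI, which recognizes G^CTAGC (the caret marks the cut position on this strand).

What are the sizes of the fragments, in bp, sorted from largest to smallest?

160, 38, 11, 7 bp

NheI sites (GCTAGC) start at positions 38, 198, 209.
NheI cuts after the first base of each site, so after positions 38, 198, 209.
Linear molecule, 3 cuts → 4 fragments:
  1–38 → 38 bp
  39–198 → 160 bp
  199–209 → 11 bp
  210–216 → 7 bp
Sorted largest to smallest: 160, 38, 11, 7 bp.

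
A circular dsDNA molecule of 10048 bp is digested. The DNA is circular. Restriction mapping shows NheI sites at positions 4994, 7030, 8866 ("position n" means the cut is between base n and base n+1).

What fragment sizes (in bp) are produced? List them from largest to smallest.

Circular molecule, 3 cuts → 3 fragments:
  7030 − 4994 = 2036 bp
  8866 − 7030 = 1836 bp
  wrap: 10048 − 8866 + 4994 = 6176 bp
Sorted largest to smallest: 6176, 2036, 1836 bp.

6176, 2036, 1836 bp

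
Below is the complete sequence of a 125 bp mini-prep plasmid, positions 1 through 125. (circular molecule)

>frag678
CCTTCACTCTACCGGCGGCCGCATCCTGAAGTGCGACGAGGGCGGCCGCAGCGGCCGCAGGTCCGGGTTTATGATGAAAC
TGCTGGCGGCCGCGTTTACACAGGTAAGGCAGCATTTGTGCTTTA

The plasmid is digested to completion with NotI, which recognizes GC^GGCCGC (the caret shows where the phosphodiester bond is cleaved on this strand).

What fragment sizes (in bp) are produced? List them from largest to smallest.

NotI sites (GCGGCCGC) start at positions 15, 42, 51, 86.
NotI cuts after base 2 of each site, so after positions 16, 43, 52, 87.
Circular molecule, 4 cuts → 4 fragments:
  17–43 → 27 bp
  44–52 → 9 bp
  53–87 → 35 bp
  88–125 then 1–16 → 38 + 16 = 54 bp
Sorted largest to smallest: 54, 35, 27, 9 bp.

54, 35, 27, 9 bp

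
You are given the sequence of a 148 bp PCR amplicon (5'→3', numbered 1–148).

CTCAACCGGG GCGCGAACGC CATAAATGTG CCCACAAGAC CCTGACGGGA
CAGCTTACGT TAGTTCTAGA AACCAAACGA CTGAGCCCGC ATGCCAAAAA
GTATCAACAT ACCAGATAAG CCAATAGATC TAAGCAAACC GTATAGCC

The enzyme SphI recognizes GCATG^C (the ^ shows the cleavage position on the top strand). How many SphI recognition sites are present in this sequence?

GCATGC occurs starting at position 89.
SphI cuts at 1 site.

1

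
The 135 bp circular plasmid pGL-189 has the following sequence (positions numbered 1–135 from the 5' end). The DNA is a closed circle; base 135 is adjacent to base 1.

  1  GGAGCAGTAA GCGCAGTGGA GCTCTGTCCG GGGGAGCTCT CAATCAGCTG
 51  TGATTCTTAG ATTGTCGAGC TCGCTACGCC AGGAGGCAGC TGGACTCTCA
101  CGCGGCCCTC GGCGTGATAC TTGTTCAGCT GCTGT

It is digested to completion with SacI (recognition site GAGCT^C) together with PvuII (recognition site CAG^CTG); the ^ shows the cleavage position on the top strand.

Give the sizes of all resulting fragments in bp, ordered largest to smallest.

39, 30, 24, 18, 15, 9 bp

SacI sites (GAGCTC) start at positions 19, 34, 67.
SacI cuts after base 5 of each site (before the last base), so after positions 23, 38, 71.
PvuII sites (CAGCTG) start at positions 45, 87, 126.
PvuII cuts after base 3 of each site, so after positions 47, 89, 128.
Combined cut positions: 23, 38, 47, 71, 89, 128.
Circular molecule, 6 cuts → 6 fragments:
  24–38 → 15 bp
  39–47 → 9 bp
  48–71 → 24 bp
  72–89 → 18 bp
  90–128 → 39 bp
  129–135 then 1–23 → 7 + 23 = 30 bp
Sorted largest to smallest: 39, 30, 24, 18, 15, 9 bp.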